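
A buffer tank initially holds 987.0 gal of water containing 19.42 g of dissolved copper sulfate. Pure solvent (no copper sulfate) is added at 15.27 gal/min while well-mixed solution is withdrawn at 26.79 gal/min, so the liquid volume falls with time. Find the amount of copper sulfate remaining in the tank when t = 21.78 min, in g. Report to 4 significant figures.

9.818 g

Let m(t) be the amount of copper sulfate. Volume: V(t) = V₀ + (Q_in − Q_out) t = 987.0 − 11.5200 t; V(21.78) = 736.094 gal.
Solute balance: dm/dt = 0 − Q_out C = −Q_out m/V(t).
dm/m = −Q_out dt/(V₀ − 11.5200 t); integrating gives ln(m/m₀) = −(Q_out/(Q_in−Q_out)) ln(V/V₀).
m = m₀ (V₀/V)^(Q_out/(Q_in−Q_out)) = 19.42 × (987.0/736.094)^(-2.32552) = 9.81784 g.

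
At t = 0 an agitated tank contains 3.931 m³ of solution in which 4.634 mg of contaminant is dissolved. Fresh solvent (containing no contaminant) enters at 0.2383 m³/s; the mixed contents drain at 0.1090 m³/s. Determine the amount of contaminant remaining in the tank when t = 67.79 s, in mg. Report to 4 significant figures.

1.725 mg

Let m(t) be the amount of contaminant. Volume: V(t) = V₀ + (Q_in − Q_out) t = 3.931 + 0.129300 t; V(67.79) = 12.6962 m³.
Solute balance: dm/dt = 0 − Q_out C = −Q_out m/V(t).
Separate: dm/m = −Q_out dt/V(t) ⇒ ln(m/m₀) = −(Q_out/(Q_in−Q_out)) ln(V/V₀).
m = m₀ (V₀/V)^(Q_out/(Q_in−Q_out)) = 4.634 × (3.931/12.6962)^(0.843001) = 1.72474 mg.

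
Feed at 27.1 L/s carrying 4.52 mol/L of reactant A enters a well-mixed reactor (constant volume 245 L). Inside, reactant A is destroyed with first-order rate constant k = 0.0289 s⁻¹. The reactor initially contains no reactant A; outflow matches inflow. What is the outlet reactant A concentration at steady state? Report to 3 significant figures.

V dC/dt = Q(C_in − C) − k V C.
At steady state: 0 = Q C_in − (Q + kV) C_ss, so C_ss = Q C_in/(Q + kV).
C_ss = 27.1·4.52/(27.1 + 0.0289·245) = 122.49/34.181 = 3.5837 mol/L.

3.58 mol/L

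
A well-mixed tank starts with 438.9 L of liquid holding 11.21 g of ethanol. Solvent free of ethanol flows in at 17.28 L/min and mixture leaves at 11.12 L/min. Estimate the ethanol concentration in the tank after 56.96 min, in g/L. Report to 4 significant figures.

Total volume: dV/dt = Q_in − Q_out = 6.16000 L/min, so V(t) = 438.9 + 6.16000 t and V(56.96) = 789.774 L.
Solute balance: dm/dt = 0 − Q_out C = −Q_out m/V(t).
Separate: dm/m = −Q_out dt/V(t) ⇒ ln(m/m₀) = −(Q_out/(Q_in−Q_out)) ln(V/V₀).
m = m₀ (V₀/V)^(Q_out/(Q_in−Q_out)) = 11.21 × (438.9/789.774)^(1.80519) = 3.88180 g.
C = m/V = 3.88180/789.774 = 0.00491508 g/L.

0.004915 g/L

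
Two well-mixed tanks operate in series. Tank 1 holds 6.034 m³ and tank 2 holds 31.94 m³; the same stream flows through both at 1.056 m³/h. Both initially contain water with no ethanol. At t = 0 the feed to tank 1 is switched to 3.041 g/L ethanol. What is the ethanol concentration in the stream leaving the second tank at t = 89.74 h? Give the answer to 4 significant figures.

2.848 g/L

Each tank obeys Vᵢ dCᵢ/dt = Q(Cᵢ₋₁ − Cᵢ), so τᵢ = Vᵢ/Q.
τ₁ = 6.034/1.056 = 5.71402 h; τ₂ = 31.94/1.056 = 30.2462 h.
Solving the cascade with C₁(0)=C₂(0)=0 gives C₂(t) = C_in[1 − (τ₁ e^(−t/τ₁) − τ₂ e^(−t/τ₂))/(τ₁ − τ₂)].
At t = 89.74: e^(−t/τ₁) = 1.51112e-07, e^(−t/τ₂) = 0.0514583.
C₂ = 3.041·[1 − (5.71402·1.51112e-07 − 30.2462·0.0514583)/(-24.5322)] = 3.041·0.936556 = 2.84807 g/L.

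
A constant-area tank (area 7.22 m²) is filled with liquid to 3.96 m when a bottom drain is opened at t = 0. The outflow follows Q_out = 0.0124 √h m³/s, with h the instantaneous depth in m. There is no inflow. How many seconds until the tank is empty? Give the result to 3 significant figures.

2320 s

Accumulation of liquid (constant cross-section A): A dh/dt = −0.0124 √h.
Separate and integrate: 2(√h − √h₀) = −(0.0124/A) t.
Set h = 0: 2√h₀ = (0.0124/A) t_empty ⇒ t_empty = 2A√h₀/0.0124.
t_empty = 2·7.22·√3.96/0.0124 = 14.440·1.9900/0.0124 = 2317.4 s.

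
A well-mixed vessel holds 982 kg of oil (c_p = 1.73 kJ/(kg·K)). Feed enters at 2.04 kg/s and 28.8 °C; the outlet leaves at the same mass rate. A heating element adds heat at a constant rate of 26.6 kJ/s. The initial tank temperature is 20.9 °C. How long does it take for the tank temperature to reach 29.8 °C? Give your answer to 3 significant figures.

First-law balance (no shaft work): M c_p dT/dt = ṁ c_p (T_in − T) + 26.6.
τ = M/ṁ = 481.37 s; T_ss = T_in + Q̇/(ṁ c_p) = 36.337 °C.
T(t) = T_ss + (T₀ − T_ss) e^(−t/τ). Set T = 29.8:
e^(−t/τ) = (29.8 − 36.337)/(20.9 − 36.337) = 0.42347
t = −481.37 · ln(0.42347) = 413.63 s.

414 s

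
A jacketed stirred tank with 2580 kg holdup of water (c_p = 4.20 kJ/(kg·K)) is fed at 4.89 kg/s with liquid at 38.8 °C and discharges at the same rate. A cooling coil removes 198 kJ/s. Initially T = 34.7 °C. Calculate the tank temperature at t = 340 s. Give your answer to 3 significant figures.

M c_p dT/dt = ṁ c_p (T_in − T) − Q̇.
Rearrange: dT/dt = (T_ss − T)/τ with τ = M/ṁ = 527.61 s and T_ss = T_in − Q̇/(ṁ c_p) = 29.159 °C.
Integrating: T(t) = T_ss + (T₀ − T_ss) e^(−t/τ).
T(340) = 29.159 + (5.5407)·e^(−340/527.61) = 29.159 + (5.5407)·0.52497 = 32.068 °C.

32.1 °C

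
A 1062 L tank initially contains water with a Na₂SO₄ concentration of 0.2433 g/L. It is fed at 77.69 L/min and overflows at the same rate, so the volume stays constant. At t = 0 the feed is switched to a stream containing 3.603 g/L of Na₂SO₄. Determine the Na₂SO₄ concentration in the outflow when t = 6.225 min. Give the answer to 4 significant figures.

Unsteady species balance (constant V, well mixed): V dC/dt = Q(C_in − C).
Time constant τ = V/Q = 1062/77.69 = 13.6697 min.
C approaches C_in exponentially: C(t) = C_in + (C₀ − C_in) e^(−t/τ).
C(6.225) = 3.603 + (0.2433 − 3.603)·e^(−6.225/13.6697) = 3.603 + (-3.35970)·0.634203 = 1.47227 g/L.

1.472 g/L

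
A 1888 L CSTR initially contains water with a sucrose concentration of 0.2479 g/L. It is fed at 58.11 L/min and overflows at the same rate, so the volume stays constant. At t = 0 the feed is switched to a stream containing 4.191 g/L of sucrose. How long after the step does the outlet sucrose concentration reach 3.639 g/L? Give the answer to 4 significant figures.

Species balance: V dC/dt = Q(C_in − C) ⇒ τ = V/Q = 32.4901 min.
C(t) = C_in + (C₀ − C_in) e^(−t/τ). Set C = 3.639 and solve for t:
e^(−t/τ) = (C − C_in)/(C₀ − C_in) = (3.639 − 4.191)/(0.2479 − 4.191) = 0.139991
t = −τ ln(…) = 32.4901 × 1.96617 = 63.8812 min.

63.88 min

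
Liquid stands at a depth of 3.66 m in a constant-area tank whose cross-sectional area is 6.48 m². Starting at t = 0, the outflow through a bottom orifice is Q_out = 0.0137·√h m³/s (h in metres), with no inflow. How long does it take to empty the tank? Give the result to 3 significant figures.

With no inflow, A dh/dt = −0.0137 √h.
Separate and integrate: 2(√h − √h₀) = −(0.0137/A) t.
Tank is empty when √h = 0: t_empty = 2A√h₀/0.0137.
t_empty = 2·6.48·√3.66/0.0137 = 12.960·1.9131/0.0137 = 1809.8 s.

1810 s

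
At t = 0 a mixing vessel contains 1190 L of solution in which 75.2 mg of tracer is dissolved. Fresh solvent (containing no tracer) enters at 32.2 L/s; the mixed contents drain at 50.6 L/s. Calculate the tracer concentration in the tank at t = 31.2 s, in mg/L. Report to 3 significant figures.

0.0200 mg/L

Let m(t) be the amount of tracer. Volume: V(t) = V₀ + (Q_in − Q_out) t = 1190 − 18.400 t; V(31.2) = 615.92 L.
Solute balance: dm/dt = 0 − Q_out C = −Q_out m/V(t).
Separate: dm/m = −Q_out dt/V(t) ⇒ ln(m/m₀) = −(Q_out/(Q_in−Q_out)) ln(V/V₀).
m = m₀ (V₀/V)^(Q_out/(Q_in−Q_out)) = 75.2 × (1190/615.92)^(-2.7500) = 12.293 mg.
C = m/V = 12.293/615.92 = 0.019959 mg/L.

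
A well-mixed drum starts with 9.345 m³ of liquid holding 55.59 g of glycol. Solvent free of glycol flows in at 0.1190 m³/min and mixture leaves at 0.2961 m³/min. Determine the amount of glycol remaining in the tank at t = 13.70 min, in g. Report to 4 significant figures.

33.63 g

Let m(t) be the amount of glycol. Volume: V(t) = V₀ + (Q_in − Q_out) t = 9.345 − 0.177100 t; V(13.70) = 6.91873 m³.
No glycol enters, so dm/dt = −Q_out · (m/V).
dm/m = −Q_out dt/(V₀ − 0.177100 t); integrating gives ln(m/m₀) = −(Q_out/(Q_in−Q_out)) ln(V/V₀).
m = m₀ (V₀/V)^(Q_out/(Q_in−Q_out)) = 55.59 × (9.345/6.91873)^(-1.67194) = 33.6295 g.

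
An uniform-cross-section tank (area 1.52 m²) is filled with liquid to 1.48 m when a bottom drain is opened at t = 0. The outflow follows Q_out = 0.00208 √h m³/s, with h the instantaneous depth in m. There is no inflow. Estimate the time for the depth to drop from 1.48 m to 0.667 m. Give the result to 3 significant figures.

584 s

A dh/dt = −Q_out = −0.00208 √h.
This is separable: 2 d(√h)/dt = −0.00208/A, so √h = √h₀ − (0.00208/(2A)) t.
t = 2A(√h₀ − √h)/0.00208 = 2·1.52·(√1.48 − √0.667)/0.00208
  = 3.0400 × (1.2166 − 0.81670) / 0.00208 = 584.40 s.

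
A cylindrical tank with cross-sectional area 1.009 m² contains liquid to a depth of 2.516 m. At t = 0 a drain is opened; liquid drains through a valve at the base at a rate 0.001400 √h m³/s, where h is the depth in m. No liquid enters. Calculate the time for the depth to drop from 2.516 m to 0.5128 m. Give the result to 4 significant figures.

Unsteady balance on liquid volume: A dh/dt = −0.001400 √h.
∫ h^(−1/2) dh = −(0.001400/A) ∫ dt, giving 2√h = 2√h₀ − (0.001400/A) t.
t = 2A(√h₀ − √h)/0.001400 = 2·1.009·(√2.516 − √0.5128)/0.001400
  = 2.01800 × (1.58619 − 0.716101) / 0.001400 = 1254.17 s.

1254 s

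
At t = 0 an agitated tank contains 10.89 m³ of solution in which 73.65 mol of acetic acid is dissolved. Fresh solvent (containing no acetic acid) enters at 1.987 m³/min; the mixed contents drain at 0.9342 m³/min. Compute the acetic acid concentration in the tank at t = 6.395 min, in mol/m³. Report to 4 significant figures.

Total volume: dV/dt = Q_in − Q_out = 1.05280 m³/min, so V(t) = 10.89 + 1.05280 t and V(6.395) = 17.6227 m³.
Species balance (pure solvent in): dm/dt = −Q_out · m/V(t).
dm/m = −Q_out dt/(V₀ + 1.05280 t); integrating gives ln(m/m₀) = −(Q_out/(Q_in−Q_out)) ln(V/V₀).
m = m₀ (V₀/V)^(Q_out/(Q_in−Q_out)) = 73.65 × (10.89/17.6227)^(0.887348) = 48.0483 mol.
C = m/V = 48.0483/17.6227 = 2.72651 mol/m³.

2.727 mol/m³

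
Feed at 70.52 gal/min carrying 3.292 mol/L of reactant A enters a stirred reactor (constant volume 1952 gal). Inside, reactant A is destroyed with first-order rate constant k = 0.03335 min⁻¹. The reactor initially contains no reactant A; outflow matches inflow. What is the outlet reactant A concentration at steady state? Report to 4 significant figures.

1.712 mol/L

Species balance: V dC/dt = Q C_in − Q C − k V C.
At steady state: 0 = Q C_in − (Q + kV) C_ss, so C_ss = Q C_in/(Q + kV).
C_ss = 70.52·3.292/(70.52 + 0.03335·1952) = 232.152/135.619 = 1.71179 mol/L.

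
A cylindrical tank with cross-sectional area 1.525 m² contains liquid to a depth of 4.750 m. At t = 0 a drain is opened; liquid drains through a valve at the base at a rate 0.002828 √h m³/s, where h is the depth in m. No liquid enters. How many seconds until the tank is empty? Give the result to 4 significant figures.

Unsteady balance on liquid volume: A dh/dt = −0.002828 √h.
∫ h^(−1/2) dh = −(0.002828/A) ∫ dt, giving 2√h = 2√h₀ − (0.002828/A) t.
Tank is empty when √h = 0: t_empty = 2A√h₀/0.002828.
t_empty = 2·1.525·√4.750/0.002828 = 3.05000·2.17945/0.002828 = 2350.54 s.

2351 s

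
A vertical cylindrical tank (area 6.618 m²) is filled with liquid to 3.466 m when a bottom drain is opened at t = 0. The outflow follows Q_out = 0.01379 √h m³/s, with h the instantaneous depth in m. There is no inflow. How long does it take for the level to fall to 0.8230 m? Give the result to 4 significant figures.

916.2 s

A dh/dt = −Q_out = −0.01379 √h.
∫ h^(−1/2) dh = −(0.01379/A) ∫ dt, giving 2√h = 2√h₀ − (0.01379/A) t.
t = 2A(√h₀ − √h)/0.01379 = 2·6.618·(√3.466 − √0.8230)/0.01379
  = 13.2360 × (1.86172 − 0.907193) / 0.01379 = 916.179 s.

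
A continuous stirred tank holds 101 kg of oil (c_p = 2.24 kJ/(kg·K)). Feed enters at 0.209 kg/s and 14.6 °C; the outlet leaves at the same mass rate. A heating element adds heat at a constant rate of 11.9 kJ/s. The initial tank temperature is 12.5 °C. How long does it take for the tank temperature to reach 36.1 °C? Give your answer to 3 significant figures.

Heat balance on the well-mixed liquid: M c_p dT/dt = ṁ c_p (T_in − T) + 11.9.
τ = M/ṁ = 483.25 s; T_ss = T_in + Q̇/(ṁ c_p) = 40.019 °C.
T(t) = T_ss + (T₀ − T_ss) e^(−t/τ). Set T = 36.1:
e^(−t/τ) = (36.1 − 40.019)/(12.5 − 40.019) = 0.14240
t = −483.25 · ln(0.14240) = 941.92 s.

942 s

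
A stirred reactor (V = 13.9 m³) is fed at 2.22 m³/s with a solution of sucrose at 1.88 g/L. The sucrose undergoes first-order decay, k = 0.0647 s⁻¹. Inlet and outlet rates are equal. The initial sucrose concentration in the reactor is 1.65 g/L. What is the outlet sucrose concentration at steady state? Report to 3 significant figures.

V dC/dt = Q(C_in − C) − k V C.
At steady state: 0 = Q C_in − (Q + kV) C_ss, so C_ss = Q C_in/(Q + kV).
C_ss = 2.22·1.88/(2.22 + 0.0647·13.9) = 4.1736/3.1193 = 1.3380 g/L.

1.34 g/L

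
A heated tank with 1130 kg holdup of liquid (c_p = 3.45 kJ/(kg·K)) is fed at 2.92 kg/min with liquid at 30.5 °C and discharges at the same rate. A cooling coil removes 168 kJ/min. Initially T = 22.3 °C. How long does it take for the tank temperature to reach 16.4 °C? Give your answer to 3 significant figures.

Unsteady energy balance on the tank contents: M c_p dT/dt = ṁ c_p (T_in − T) − 168.
τ = M/ṁ = 386.99 min; T_ss = T_in − Q̇/(ṁ c_p) = 13.823 °C.
T(t) = T_ss + (T₀ − T_ss) e^(−t/τ). Set T = 16.4:
e^(−t/τ) = (16.4 − 13.823)/(22.3 − 13.823) = 0.30397
t = −386.99 · ln(0.30397) = 460.84 min.

461 min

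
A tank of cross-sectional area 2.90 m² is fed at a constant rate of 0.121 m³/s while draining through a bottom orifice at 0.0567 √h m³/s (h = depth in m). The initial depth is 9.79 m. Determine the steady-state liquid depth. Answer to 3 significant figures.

Level balance: A dh/dt = 0.121 − 0.0567 √h. Setting dh/dt = 0:
Q_in = 0.0567 √h_ss ⇒ √h_ss = 0.121/0.0567 = 2.1340.
h_ss = 2.1340² = 4.5541 m. (Since h₀ = 9.79 m > h_ss, the level will fall toward this value.)

4.55 m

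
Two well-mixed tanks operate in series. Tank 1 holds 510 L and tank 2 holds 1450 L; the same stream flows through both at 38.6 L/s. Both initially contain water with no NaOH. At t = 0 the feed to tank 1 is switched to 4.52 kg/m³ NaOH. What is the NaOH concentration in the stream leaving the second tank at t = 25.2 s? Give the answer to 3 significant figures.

Time constants: τᵢ = Vᵢ/Q for each well-mixed tank.
τ₁ = 510/38.6 = 13.212 s; τ₂ = 1450/38.6 = 37.565 s.
Tank 1: C₁ = C_in(1 − e^(−t/τ₁)). Tank 2 (τ₁ ≠ τ₂): C₂ = C_in[1 − (τ₁ e^(−t/τ₁) − τ₂ e^(−t/τ₂))/(τ₁ − τ₂)].
At t = 25.2: e^(−t/τ₁) = 0.14848, e^(−t/τ₂) = 0.51128.
C₂ = 4.52·[1 − (13.212·0.14848 − 37.565·0.51128)/(-24.352)] = 4.52·0.29189 = 1.3193 kg/m³.

1.32 kg/m³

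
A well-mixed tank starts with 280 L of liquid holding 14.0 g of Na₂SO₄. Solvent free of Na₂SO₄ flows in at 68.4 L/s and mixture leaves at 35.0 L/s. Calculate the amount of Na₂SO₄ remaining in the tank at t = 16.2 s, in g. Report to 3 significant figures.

4.53 g

Let m(t) be the amount of Na₂SO₄. Volume: V(t) = V₀ + (Q_in − Q_out) t = 280 + 33.400 t; V(16.2) = 821.08 L.
Species balance (pure solvent in): dm/dt = −Q_out · m/V(t).
dm/m = −Q_out dt/(V₀ + 33.400 t); integrating gives ln(m/m₀) = −(Q_out/(Q_in−Q_out)) ln(V/V₀).
m = m₀ (V₀/V)^(Q_out/(Q_in−Q_out)) = 14.0 × (280/821.08)^(1.0479) = 4.5344 g.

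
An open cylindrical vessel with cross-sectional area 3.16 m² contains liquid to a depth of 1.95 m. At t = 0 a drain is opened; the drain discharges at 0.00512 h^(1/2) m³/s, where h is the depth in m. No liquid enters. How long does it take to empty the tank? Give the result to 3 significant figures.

1720 s

With no inflow, A dh/dt = −0.00512 √h.
This is separable: 2 d(√h)/dt = −0.00512/A, so √h = √h₀ − (0.00512/(2A)) t.
Set h = 0: 2√h₀ = (0.00512/A) t_empty ⇒ t_empty = 2A√h₀/0.00512.
t_empty = 2·3.16·√1.95/0.00512 = 6.3200·1.3964/0.00512 = 1723.7 s.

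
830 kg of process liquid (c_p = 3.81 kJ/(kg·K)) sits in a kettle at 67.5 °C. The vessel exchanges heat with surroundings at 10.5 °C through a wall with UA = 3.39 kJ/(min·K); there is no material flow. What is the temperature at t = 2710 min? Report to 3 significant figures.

Energy balance: M c_p dT/dt = −UA(T − T_amb).
dT/dt = (T_ss − T)/τ with T_ss = T_amb = 10.500 °C, τ = M c_p/UA = 830·3.81/3.39 = 932.83 min.
Integrating: T(t) = T_ss + (T₀ − T_ss) e^(−t/τ).
T(2710) = 10.500 + (57.000)·0.054742 = 13.620 °C.

13.6 °C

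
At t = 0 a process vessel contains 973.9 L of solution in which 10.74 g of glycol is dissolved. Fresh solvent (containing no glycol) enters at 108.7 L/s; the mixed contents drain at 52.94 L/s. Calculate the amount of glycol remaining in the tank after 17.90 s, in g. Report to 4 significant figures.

5.497 g

Let m(t) be the amount of glycol. Volume: V(t) = V₀ + (Q_in − Q_out) t = 973.9 + 55.7600 t; V(17.90) = 1972.00 L.
Solute balance: dm/dt = 0 − Q_out C = −Q_out m/V(t).
dm/m = −Q_out dt/(V₀ + 55.7600 t); integrating gives ln(m/m₀) = −(Q_out/(Q_in−Q_out)) ln(V/V₀).
m = m₀ (V₀/V)^(Q_out/(Q_in−Q_out)) = 10.74 × (973.9/1972.00)^(0.949426) = 5.49675 g.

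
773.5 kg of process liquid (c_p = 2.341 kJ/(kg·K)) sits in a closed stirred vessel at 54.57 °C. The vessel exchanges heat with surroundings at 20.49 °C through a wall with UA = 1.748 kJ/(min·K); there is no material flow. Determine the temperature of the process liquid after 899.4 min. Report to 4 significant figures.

M c_p dT/dt = −UA(T − T_amb).
dT/dt = (T_ss − T)/τ with T_ss = T_amb = 20.4900 °C, τ = M c_p/UA = 773.5·2.341/1.748 = 1035.91 min.
T approaches T_ss exponentially: T(t) = T_ss + (T₀ − T_ss) e^(−t/τ).
T(899.4) = 20.4900 + (34.0800)·0.419696 = 34.7932 °C.

34.79 °C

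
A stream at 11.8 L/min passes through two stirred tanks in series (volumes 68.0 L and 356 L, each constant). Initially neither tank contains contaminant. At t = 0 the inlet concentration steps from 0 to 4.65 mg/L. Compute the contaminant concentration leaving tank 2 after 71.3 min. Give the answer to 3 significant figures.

4.11 mg/L

Species balance on tank i: dCᵢ/dt = (Cᵢ₋₁ − Cᵢ)/τᵢ with τᵢ = Vᵢ/Q.
τ₁ = 68.0/11.8 = 5.7627 min; τ₂ = 356/11.8 = 30.169 min.
Solving the cascade with C₁(0)=C₂(0)=0 gives C₂(t) = C_in[1 − (τ₁ e^(−t/τ₁) − τ₂ e^(−t/τ₂))/(τ₁ − τ₂)].
At t = 71.3: e^(−t/τ₁) = 4.2328e-06, e^(−t/τ₂) = 0.094108.
C₂ = 4.65·[1 − (5.7627·4.2328e-06 − 30.169·0.094108)/(-24.407)] = 4.65·0.88367 = 4.1091 mg/L.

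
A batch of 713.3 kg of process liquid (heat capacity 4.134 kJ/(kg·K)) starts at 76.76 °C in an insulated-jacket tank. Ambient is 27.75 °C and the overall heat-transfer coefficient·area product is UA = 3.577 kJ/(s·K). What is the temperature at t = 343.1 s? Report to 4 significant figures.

60.07 °C

M c_p dT/dt = −UA(T − T_amb).
dT/dt = (T_ss − T)/τ with T_ss = T_amb = 27.7500 °C, τ = M c_p/UA = 713.3·4.134/3.577 = 824.373 s.
This is linear first-order; T(t) = T_ss + (T₀ − T_ss) e^(−t/τ).
T(343.1) = 27.7500 + (49.0100)·0.659552 = 60.0746 °C.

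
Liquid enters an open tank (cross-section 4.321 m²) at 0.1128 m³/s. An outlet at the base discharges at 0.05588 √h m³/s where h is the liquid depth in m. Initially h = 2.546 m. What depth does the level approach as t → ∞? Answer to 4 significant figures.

4.075 m

A dh/dt = Q_in − 0.05588 √h. Steady state requires inflow = outflow:
Q_in = 0.05588 √h_ss ⇒ √h_ss = 0.1128/0.05588 = 2.01861.
h_ss = 2.01861² = 4.07479 m. (Since h₀ = 2.546 m < h_ss, the level will rise toward this value.)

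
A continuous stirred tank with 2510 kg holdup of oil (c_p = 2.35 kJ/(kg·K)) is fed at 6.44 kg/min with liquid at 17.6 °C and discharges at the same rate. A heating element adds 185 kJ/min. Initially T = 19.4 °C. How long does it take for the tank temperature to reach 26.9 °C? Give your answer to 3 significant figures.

M c_p dT/dt = ṁ c_p (T_in − T) + Q̇.
τ = M/ṁ = 389.75 min; T_ss = T_in + Q̇/(ṁ c_p) = 29.824 °C.
T(t) = T_ss + (T₀ − T_ss) e^(−t/τ). Set T = 26.9:
e^(−t/τ) = (26.9 − 29.824)/(19.4 − 29.824) = 0.28052
t = −389.75 · ln(0.28052) = 495.42 min.

495 min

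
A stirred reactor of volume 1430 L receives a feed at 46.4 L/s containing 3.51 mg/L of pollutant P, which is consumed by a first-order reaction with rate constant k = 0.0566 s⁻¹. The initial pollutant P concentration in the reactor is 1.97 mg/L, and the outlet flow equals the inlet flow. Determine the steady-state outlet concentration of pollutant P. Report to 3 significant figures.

1.28 mg/L

Accumulation = in − out − consumed: V dC/dt = Q C_in − Q C − k V C.
At steady state: 0 = Q C_in − (Q + kV) C_ss, so C_ss = Q C_in/(Q + kV).
C_ss = 46.4·3.51/(46.4 + 0.0566·1430) = 162.86/127.34 = 1.2790 mg/L.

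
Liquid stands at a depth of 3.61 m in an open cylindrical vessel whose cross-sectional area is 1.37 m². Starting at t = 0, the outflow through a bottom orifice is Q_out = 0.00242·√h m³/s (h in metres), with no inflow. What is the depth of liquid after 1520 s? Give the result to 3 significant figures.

0.311 m

A dh/dt = −Q_out = −0.00242 √h.
Separate and integrate: 2(√h − √h₀) = −(0.00242/A) t.
√h = √3.61 − 0.00242·1520/(2·1.37) = 1.9000 − 1.3425 = 0.55752.
h = 0.55752² = 0.31083 m.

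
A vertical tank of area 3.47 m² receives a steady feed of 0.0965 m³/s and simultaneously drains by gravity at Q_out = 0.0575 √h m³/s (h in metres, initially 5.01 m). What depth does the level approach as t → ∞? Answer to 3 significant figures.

Level balance: A dh/dt = 0.0965 − 0.0575 √h. Setting dh/dt = 0:
Q_in = 0.0575 √h_ss ⇒ √h_ss = 0.0965/0.0575 = 1.6783.
h_ss = 1.6783² = 2.8166 m. (Since h₀ = 5.01 m > h_ss, the level will fall toward this value.)

2.82 m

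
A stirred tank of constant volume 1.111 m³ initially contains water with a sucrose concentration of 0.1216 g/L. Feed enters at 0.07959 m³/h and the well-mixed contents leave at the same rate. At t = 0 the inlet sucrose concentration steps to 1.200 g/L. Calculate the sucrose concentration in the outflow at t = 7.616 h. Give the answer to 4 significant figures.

Mass balance on the solute (V constant): V dC/dt = Q(C_in − C).
So dC/dt = (C_in − C)/τ with τ = V/Q = 1.111/0.07959 = 13.9590 h.
C approaches C_in exponentially: C(t) = C_in + (C₀ − C_in) e^(−t/τ).
C(7.616) = 1.200 + (0.1216 − 1.200)·e^(−7.616/13.9590) = 1.200 + (-1.07840)·0.579496 = 0.575071 g/L.

0.5751 g/L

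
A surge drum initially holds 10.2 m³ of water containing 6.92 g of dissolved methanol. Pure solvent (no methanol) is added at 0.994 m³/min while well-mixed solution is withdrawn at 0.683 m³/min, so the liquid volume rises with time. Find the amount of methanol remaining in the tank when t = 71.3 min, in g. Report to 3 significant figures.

Let m(t) be the amount of methanol. Volume: V(t) = V₀ + (Q_in − Q_out) t = 10.2 + 0.31100 t; V(71.3) = 32.374 m³.
No methanol enters, so dm/dt = −Q_out · (m/V).
dm/m = −Q_out dt/(V₀ + 0.31100 t); integrating gives ln(m/m₀) = −(Q_out/(Q_in−Q_out)) ln(V/V₀).
m = m₀ (V₀/V)^(Q_out/(Q_in−Q_out)) = 6.92 × (10.2/32.374)^(2.1961) = 0.54767 g.

0.548 g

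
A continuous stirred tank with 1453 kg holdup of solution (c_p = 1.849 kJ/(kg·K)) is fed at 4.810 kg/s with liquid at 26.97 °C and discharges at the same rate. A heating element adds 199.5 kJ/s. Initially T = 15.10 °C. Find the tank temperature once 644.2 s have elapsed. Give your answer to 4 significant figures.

First-law balance (no shaft work): M c_p dT/dt = ṁ c_p (T_in − T) + 199.5.
Rearrange: dT/dt = (T_ss − T)/τ with τ = M/ṁ = 302.079 s and T_ss = T_in + Q̇/(ṁ c_p) = 49.4016 °C.
Integrating: T(t) = T_ss + (T₀ − T_ss) e^(−t/τ).
T(644.2) = 49.4016 + (-34.3016)·e^(−644.2/302.079) = 49.4016 + (-34.3016)·0.118534 = 45.3357 °C.

45.34 °C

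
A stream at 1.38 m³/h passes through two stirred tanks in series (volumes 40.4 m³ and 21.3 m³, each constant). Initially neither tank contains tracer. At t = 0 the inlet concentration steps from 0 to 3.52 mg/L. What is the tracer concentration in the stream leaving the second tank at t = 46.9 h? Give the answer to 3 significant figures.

Each tank obeys Vᵢ dCᵢ/dt = Q(Cᵢ₋₁ − Cᵢ), so τᵢ = Vᵢ/Q.
τ₁ = 40.4/1.38 = 29.275 h; τ₂ = 21.3/1.38 = 15.435 h.
Tank 1: C₁ = C_in(1 − e^(−t/τ₁)). Tank 2 (τ₁ ≠ τ₂): C₂ = C_in[1 − (τ₁ e^(−t/τ₁) − τ₂ e^(−t/τ₂))/(τ₁ − τ₂)].
At t = 46.9: e^(−t/τ₁) = 0.20149, e^(−t/τ₂) = 0.047902.
C₂ = 3.52·[1 − (29.275·0.20149 − 15.435·0.047902)/(13.841)] = 3.52·0.62724 = 2.2079 mg/L.

2.21 mg/L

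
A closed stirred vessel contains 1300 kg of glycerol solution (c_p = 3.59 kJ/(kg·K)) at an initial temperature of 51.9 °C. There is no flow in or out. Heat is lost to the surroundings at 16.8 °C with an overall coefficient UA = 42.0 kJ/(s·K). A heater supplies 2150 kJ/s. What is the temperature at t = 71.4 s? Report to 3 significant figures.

Lumped-capacitance energy balance: M c_p dT/dt = UA(T_amb − T) + Q̇.
dT/dt = (T_ss − T)/τ with T_ss = T_amb + Q̇/UA = 16.8 + 2150/42.0 = 67.990 °C, τ = M c_p/UA = 1300·3.59/42.0 = 111.12 s.
T approaches T_ss exponentially: T(t) = T_ss + (T₀ − T_ss) e^(−t/τ).
T(71.4) = 67.990 + (-16.090)·0.52595 = 59.528 °C.

59.5 °C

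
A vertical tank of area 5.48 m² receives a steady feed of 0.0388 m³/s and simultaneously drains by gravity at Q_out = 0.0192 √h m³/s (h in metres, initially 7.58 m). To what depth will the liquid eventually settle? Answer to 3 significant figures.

Level balance: A dh/dt = 0.0388 − 0.0192 √h. Setting dh/dt = 0:
Q_in = 0.0192 √h_ss ⇒ √h_ss = 0.0388/0.0192 = 2.0208.
h_ss = 2.0208² = 4.0838 m. (Since h₀ = 7.58 m > h_ss, the level will fall toward this value.)

4.08 m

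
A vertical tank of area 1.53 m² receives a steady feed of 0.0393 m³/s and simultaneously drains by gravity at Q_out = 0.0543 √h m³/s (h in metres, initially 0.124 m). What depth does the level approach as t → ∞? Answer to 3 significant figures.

Accumulation of liquid (constant cross-section A): A dh/dt = Q_in − 0.0543 √h. At steady state dh/dt = 0:
Q_in = 0.0543 √h_ss ⇒ √h_ss = 0.0393/0.0543 = 0.72376.
h_ss = 0.72376² = 0.52382 m. (Since h₀ = 0.124 m < h_ss, the level will rise toward this value.)

0.524 m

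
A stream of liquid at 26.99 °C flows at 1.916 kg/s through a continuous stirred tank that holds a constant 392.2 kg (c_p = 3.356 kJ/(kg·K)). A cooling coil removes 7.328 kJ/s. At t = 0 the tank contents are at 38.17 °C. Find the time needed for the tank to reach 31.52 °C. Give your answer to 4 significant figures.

158.9 s

M c_p dT/dt = ṁ c_p (T_in − T) − Q̇.
τ = M/ṁ = 204.697 s; T_ss = T_in − Q̇/(ṁ c_p) = 25.8504 °C.
T(t) = T_ss + (T₀ − T_ss) e^(−t/τ). Set T = 31.52:
e^(−t/τ) = (31.52 − 25.8504)/(38.17 − 25.8504) = 0.460212
t = −204.697 · ln(0.460212) = 158.859 s.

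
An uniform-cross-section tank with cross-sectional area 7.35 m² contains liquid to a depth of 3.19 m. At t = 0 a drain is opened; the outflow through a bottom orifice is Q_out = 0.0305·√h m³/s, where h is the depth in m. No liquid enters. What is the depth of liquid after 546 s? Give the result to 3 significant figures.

With no inflow, A dh/dt = −0.0305 √h.
∫ h^(−1/2) dh = −(0.0305/A) ∫ dt, giving 2√h = 2√h₀ − (0.0305/A) t.
√h = √3.19 − 0.0305·546/(2·7.35) = 1.7861 − 1.1329 = 0.65320.
h = 0.65320² = 0.42667 m.

0.427 m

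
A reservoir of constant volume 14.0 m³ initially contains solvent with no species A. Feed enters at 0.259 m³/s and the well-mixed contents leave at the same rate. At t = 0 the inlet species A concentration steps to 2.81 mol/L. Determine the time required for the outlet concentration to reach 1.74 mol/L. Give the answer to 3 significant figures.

52.2 s

Mass balance on the solute (V constant): V dC/dt = Q(C_in − C), so τ = V/Q = 54.054 s.
C(t) = C_in + (C₀ − C_in) e^(−t/τ). Set C = 1.74 and solve for t:
e^(−t/τ) = (C − C_in)/(C₀ − C_in) = (1.74 − 2.81)/(0 − 2.81) = 0.38078
t = −τ ln(…) = 54.054 × 0.96553 = 52.191 s.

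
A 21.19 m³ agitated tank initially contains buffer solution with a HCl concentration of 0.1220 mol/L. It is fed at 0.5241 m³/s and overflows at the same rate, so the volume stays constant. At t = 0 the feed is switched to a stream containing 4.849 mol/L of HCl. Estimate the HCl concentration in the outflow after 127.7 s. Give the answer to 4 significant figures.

Transient balance on the dissolved component: V dC/dt = Q(C_in − C).
Rewrite as dC/dt + C/τ = C_in/τ, τ = V/Q = 40.4312 s.
This is linear first-order; C(t) = C_in + (C₀ − C_in) e^(−t/τ).
C(127.7) = 4.849 + (0.1220 − 4.849)·e^(−127.7/40.4312) = 4.849 + (-4.72700)·0.0424915 = 4.64814 mol/L.

4.648 mol/L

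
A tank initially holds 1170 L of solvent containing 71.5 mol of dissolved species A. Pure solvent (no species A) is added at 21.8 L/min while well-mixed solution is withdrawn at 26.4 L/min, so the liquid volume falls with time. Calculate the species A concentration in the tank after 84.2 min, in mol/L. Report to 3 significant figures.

Let m(t) be the amount of species A. Volume: V(t) = V₀ + (Q_in − Q_out) t = 1170 − 4.6000 t; V(84.2) = 782.68 L.
Species balance (pure solvent in): dm/dt = −Q_out · m/V(t).
dm/m = −Q_out dt/(V₀ − 4.6000 t); integrating gives ln(m/m₀) = −(Q_out/(Q_in−Q_out)) ln(V/V₀).
m = m₀ (V₀/V)^(Q_out/(Q_in−Q_out)) = 71.5 × (1170/782.68)^(-5.7391) = 7.1161 mol.
C = m/V = 7.1161/782.68 = 0.0090920 mol/L.

0.00909 mol/L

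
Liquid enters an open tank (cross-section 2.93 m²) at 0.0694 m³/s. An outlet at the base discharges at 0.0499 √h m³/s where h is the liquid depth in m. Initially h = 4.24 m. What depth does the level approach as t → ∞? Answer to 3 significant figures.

1.93 m

Level balance: A dh/dt = 0.0694 − 0.0499 √h. Setting dh/dt = 0:
Q_in = 0.0499 √h_ss ⇒ √h_ss = 0.0694/0.0499 = 1.3908.
h_ss = 1.3908² = 1.9343 m. (Since h₀ = 4.24 m > h_ss, the level will fall toward this value.)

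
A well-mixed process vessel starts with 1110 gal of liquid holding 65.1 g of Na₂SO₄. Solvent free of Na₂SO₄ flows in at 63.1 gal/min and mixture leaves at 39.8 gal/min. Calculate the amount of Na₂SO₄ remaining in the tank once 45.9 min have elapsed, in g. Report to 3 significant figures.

Total volume: dV/dt = Q_in − Q_out = 23.300 gal/min, so V(t) = 1110 + 23.300 t and V(45.9) = 2179.5 gal.
No Na₂SO₄ enters, so dm/dt = −Q_out · (m/V).
dm/m = −Q_out dt/(V₀ + 23.300 t); integrating gives ln(m/m₀) = −(Q_out/(Q_in−Q_out)) ln(V/V₀).
m = m₀ (V₀/V)^(Q_out/(Q_in−Q_out)) = 65.1 × (1110/2179.5)^(1.7082) = 20.561 g.

20.6 g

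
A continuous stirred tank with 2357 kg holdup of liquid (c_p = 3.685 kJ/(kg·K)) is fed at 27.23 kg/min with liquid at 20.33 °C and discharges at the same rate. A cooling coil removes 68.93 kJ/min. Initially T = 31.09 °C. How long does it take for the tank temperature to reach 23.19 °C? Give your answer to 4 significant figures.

101.4 min

First-law balance (no shaft work): M c_p dT/dt = ṁ c_p (T_in − T) − 68.93.
τ = M/ṁ = 86.5589 min; T_ss = T_in − Q̇/(ṁ c_p) = 19.6431 °C.
T(t) = T_ss + (T₀ − T_ss) e^(−t/τ). Set T = 23.19:
e^(−t/τ) = (23.19 − 19.6431)/(31.09 − 19.6431) = 0.309860
t = −86.5589 · ln(0.309860) = 101.416 min.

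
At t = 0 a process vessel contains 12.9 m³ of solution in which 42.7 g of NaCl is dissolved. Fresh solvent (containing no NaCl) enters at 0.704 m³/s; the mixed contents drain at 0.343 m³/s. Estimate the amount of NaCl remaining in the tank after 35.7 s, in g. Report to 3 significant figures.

22.1 g

Let m(t) be the amount of NaCl. Volume: V(t) = V₀ + (Q_in − Q_out) t = 12.9 + 0.36100 t; V(35.7) = 25.788 m³.
Solute balance: dm/dt = 0 − Q_out C = −Q_out m/V(t).
Separate: dm/m = −Q_out dt/V(t) ⇒ ln(m/m₀) = −(Q_out/(Q_in−Q_out)) ln(V/V₀).
m = m₀ (V₀/V)^(Q_out/(Q_in−Q_out)) = 42.7 × (12.9/25.788)^(0.95014) = 22.111 g.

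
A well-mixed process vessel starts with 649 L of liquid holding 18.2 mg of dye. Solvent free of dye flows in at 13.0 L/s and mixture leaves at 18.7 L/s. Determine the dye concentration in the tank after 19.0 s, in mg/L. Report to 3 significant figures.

Total volume: dV/dt = Q_in − Q_out = -5.7000 L/s, so V(t) = 649 − 5.7000 t and V(19.0) = 540.70 L.
Solute balance: dm/dt = 0 − Q_out C = −Q_out m/V(t).
Separate: dm/m = −Q_out dt/V(t) ⇒ ln(m/m₀) = −(Q_out/(Q_in−Q_out)) ln(V/V₀).
m = m₀ (V₀/V)^(Q_out/(Q_in−Q_out)) = 18.2 × (649/540.70)^(-3.2807) = 9.9988 mg.
C = m/V = 9.9988/540.70 = 0.018492 mg/L.

0.0185 mg/L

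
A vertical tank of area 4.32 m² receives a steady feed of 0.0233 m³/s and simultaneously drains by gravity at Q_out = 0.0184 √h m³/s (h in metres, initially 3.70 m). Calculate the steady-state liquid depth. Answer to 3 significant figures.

1.60 m

Accumulation of liquid (constant cross-section A): A dh/dt = Q_in − 0.0184 √h. At steady state dh/dt = 0:
Q_in = 0.0184 √h_ss ⇒ √h_ss = 0.0233/0.0184 = 1.2663.
h_ss = 1.2663² = 1.6035 m. (Since h₀ = 3.70 m > h_ss, the level will fall toward this value.)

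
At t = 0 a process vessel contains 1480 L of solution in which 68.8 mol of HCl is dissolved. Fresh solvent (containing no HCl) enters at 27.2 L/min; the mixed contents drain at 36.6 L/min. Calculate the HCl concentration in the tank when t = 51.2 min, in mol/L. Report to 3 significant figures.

Let m(t) be the amount of HCl. Volume: V(t) = V₀ + (Q_in − Q_out) t = 1480 − 9.4000 t; V(51.2) = 998.72 L.
No HCl enters, so dm/dt = −Q_out · (m/V).
Separate: dm/m = −Q_out dt/V(t) ⇒ ln(m/m₀) = −(Q_out/(Q_in−Q_out)) ln(V/V₀).
m = m₀ (V₀/V)^(Q_out/(Q_in−Q_out)) = 68.8 × (1480/998.72)^(-3.8936) = 14.876 mol.
C = m/V = 14.876/998.72 = 0.014895 mol/L.

0.0149 mol/L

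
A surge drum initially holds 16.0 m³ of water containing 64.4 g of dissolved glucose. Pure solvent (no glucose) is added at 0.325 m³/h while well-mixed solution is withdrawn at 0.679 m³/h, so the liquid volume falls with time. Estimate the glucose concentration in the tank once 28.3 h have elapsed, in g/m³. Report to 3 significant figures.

1.63 g/m³

Let m(t) be the amount of glucose. Volume: V(t) = V₀ + (Q_in − Q_out) t = 16.0 − 0.35400 t; V(28.3) = 5.9818 m³.
Solute balance: dm/dt = 0 − Q_out C = −Q_out m/V(t).
Separate: dm/m = −Q_out dt/V(t) ⇒ ln(m/m₀) = −(Q_out/(Q_in−Q_out)) ln(V/V₀).
m = m₀ (V₀/V)^(Q_out/(Q_in−Q_out)) = 64.4 × (16.0/5.9818)^(-1.9181) = 9.7569 g.
C = m/V = 9.7569/5.9818 = 1.6311 g/m³.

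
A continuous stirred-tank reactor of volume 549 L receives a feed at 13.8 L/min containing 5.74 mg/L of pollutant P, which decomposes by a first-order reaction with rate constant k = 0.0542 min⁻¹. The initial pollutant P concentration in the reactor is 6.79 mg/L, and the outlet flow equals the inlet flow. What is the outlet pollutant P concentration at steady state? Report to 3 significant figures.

1.82 mg/L

Accumulation = in − out − consumed: V dC/dt = Q C_in − Q C − k V C.
Steady state (dC/dt = 0): C_ss = Q C_in/(Q + kV) = C_in/(1 + kV/Q).
C_ss = 13.8·5.74/(13.8 + 0.0542·549) = 79.212/43.556 = 1.8186 mg/L.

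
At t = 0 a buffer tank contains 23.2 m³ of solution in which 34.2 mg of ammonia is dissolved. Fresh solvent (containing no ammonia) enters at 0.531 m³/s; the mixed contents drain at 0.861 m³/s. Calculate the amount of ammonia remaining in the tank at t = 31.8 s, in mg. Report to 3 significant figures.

7.11 mg

Total volume: dV/dt = Q_in − Q_out = -0.33000 m³/s, so V(t) = 23.2 − 0.33000 t and V(31.8) = 12.706 m³.
Species balance (pure solvent in): dm/dt = −Q_out · m/V(t).
Separate: dm/m = −Q_out dt/V(t) ⇒ ln(m/m₀) = −(Q_out/(Q_in−Q_out)) ln(V/V₀).
m = m₀ (V₀/V)^(Q_out/(Q_in−Q_out)) = 34.2 × (23.2/12.706)^(-2.6091) = 7.1089 mg.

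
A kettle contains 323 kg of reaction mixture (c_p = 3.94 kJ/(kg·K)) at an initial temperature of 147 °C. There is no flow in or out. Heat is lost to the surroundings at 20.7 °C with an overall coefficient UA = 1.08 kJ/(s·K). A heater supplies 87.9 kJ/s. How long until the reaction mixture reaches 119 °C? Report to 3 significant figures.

1150 s

M c_p dT/dt = −UA(T − T_amb) + Q̇.
τ = M c_p/UA = 1178.4 s; T_ss = T_amb + Q̇/UA = 20.7 + 87.9/1.08 = 102.09 °C.
T(t) = T_ss + (T₀ − T_ss)e^(−t/τ); set T = 119:
t = −τ ln[(T − T_ss)/(T₀ − T_ss)] = −1178.4 · ln(0.37655) = 1150.9 s.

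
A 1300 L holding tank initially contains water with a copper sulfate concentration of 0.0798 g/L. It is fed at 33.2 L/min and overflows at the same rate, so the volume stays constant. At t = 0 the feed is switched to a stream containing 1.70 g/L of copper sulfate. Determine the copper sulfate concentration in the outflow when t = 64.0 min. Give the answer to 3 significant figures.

Species balance on the tank: V dC/dt = Q(C_in − C).
Time constant τ = V/Q = 1300/33.2 = 39.157 min.
Integrating: C(t) = C_in + (C₀ − C_in) e^(−t/τ).
C(64.0) = 1.70 + (0.0798 − 1.70)·e^(−64.0/39.157) = 1.70 + (-1.6202)·0.19506 = 1.3840 g/L.

1.38 g/L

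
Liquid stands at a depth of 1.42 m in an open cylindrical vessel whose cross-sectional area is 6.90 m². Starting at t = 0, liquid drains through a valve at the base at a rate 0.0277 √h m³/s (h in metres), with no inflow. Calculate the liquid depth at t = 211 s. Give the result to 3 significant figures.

Accumulation of liquid (constant cross-section A): A dh/dt = −0.0277 √h.
∫ h^(−1/2) dh = −(0.0277/A) ∫ dt, giving 2√h = 2√h₀ − (0.0277/A) t.
√h = √1.42 − 0.0277·211/(2·6.90) = 1.1916 − 0.42353 = 0.76811.
h = 0.76811² = 0.58999 m.

0.590 m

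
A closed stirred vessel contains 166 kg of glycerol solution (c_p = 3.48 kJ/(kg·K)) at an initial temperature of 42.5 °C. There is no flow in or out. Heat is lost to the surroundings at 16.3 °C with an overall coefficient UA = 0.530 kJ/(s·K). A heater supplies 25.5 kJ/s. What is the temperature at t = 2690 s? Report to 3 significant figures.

Lumped-capacitance energy balance: M c_p dT/dt = UA(T_amb − T) + Q̇.
dT/dt = (T_ss − T)/τ with T_ss = T_amb + Q̇/UA = 16.3 + 25.5/0.530 = 64.413 °C, τ = M c_p/UA = 166·3.48/0.530 = 1090.0 s.
Solution: T(t) = T_ss + (T₀ − T_ss) e^(−t/τ).
T(2690) = 64.413 + (-21.913)·0.084756 = 62.556 °C.

62.6 °C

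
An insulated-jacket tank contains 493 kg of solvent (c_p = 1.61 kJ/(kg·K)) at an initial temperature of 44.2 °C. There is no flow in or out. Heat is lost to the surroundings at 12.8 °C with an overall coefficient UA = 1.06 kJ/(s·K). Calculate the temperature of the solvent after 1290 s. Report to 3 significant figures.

18.4 °C

Lumped-capacitance energy balance: M c_p dT/dt = UA(T_amb − T).
dT/dt = (T_ss − T)/τ with T_ss = T_amb = 12.800 °C, τ = M c_p/UA = 493·1.61/1.06 = 748.80 s.
Solution: T(t) = T_ss + (T₀ − T_ss) e^(−t/τ).
T(1290) = 12.800 + (31.400)·0.17857 = 18.407 °C.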